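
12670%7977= 4693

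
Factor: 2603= 19^1*137^1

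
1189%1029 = 160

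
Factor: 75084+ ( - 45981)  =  29103 = 3^1*89^1 * 109^1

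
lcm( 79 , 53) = 4187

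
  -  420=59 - 479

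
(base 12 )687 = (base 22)1ll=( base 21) 241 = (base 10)967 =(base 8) 1707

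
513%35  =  23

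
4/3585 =4/3585= 0.00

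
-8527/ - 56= 8527/56=   152.27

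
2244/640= 3 + 81/160= 3.51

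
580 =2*290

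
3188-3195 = -7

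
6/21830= 3/10915 = 0.00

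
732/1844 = 183/461 =0.40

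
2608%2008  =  600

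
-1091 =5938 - 7029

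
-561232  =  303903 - 865135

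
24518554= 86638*283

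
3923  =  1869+2054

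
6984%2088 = 720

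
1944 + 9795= 11739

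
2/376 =1/188 = 0.01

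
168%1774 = 168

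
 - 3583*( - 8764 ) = 31401412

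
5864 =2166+3698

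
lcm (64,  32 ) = 64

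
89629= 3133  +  86496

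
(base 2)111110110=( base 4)13312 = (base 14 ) 27C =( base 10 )502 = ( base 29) H9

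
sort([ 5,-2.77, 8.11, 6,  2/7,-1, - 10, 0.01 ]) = [ - 10,-2.77, - 1,0.01,  2/7, 5,6, 8.11 ] 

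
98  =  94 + 4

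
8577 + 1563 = 10140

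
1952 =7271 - 5319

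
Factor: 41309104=2^4*23^1*112253^1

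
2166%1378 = 788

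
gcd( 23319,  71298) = 9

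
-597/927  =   - 199/309 = - 0.64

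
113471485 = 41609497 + 71861988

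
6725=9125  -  2400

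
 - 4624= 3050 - 7674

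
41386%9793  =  2214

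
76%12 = 4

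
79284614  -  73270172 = 6014442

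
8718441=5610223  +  3108218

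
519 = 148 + 371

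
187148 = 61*3068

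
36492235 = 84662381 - 48170146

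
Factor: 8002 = 2^1 *4001^1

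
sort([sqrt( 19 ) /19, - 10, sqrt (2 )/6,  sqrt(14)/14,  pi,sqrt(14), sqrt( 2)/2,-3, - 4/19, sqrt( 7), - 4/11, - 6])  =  [ - 10, - 6, - 3,-4/11, - 4/19, sqrt(19)/19, sqrt (2) /6,sqrt( 14 )/14, sqrt(2 ) /2, sqrt(7), pi , sqrt( 14)]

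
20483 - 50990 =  - 30507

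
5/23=5/23 = 0.22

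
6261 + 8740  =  15001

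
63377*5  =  316885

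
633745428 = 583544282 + 50201146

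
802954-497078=305876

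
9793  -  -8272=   18065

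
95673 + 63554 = 159227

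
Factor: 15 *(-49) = -735 = - 3^1 * 5^1*7^2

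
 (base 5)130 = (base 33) 17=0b101000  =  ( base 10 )40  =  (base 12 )34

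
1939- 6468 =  - 4529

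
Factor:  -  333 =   -  3^2*37^1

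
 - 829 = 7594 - 8423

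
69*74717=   5155473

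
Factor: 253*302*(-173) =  - 2^1*11^1 * 23^1 * 151^1* 173^1=- 13218238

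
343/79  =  4 + 27/79 = 4.34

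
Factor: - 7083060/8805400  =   - 2^( - 1 )*3^1*5^ (-1)*44027^ ( - 1 )*118051^1 = - 354153/440270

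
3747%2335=1412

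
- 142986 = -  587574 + 444588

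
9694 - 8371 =1323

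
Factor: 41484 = 2^2 * 3^1 * 3457^1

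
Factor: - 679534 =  - 2^1*41^1*8287^1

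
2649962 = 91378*29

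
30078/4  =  7519+1/2  =  7519.50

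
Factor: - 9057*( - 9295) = 3^1 * 5^1*11^1*13^2*3019^1 = 84184815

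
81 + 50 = 131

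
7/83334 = 7/83334 = 0.00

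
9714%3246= 3222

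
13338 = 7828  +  5510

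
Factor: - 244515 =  - 3^1*5^1 * 16301^1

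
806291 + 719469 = 1525760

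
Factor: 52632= 2^3*3^2*17^1*43^1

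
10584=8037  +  2547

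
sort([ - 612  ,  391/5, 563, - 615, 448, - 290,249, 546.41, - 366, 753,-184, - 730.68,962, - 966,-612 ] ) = [ - 966, - 730.68, - 615, - 612, - 612, -366, - 290, -184, 391/5, 249,448,  546.41, 563,753, 962 ]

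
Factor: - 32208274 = - 2^1*7^1 * 2300591^1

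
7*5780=40460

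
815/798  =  1 + 17/798=1.02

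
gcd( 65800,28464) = 8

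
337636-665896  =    -  328260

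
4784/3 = 1594 + 2/3=1594.67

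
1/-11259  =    -  1/11259 = -  0.00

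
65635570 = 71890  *913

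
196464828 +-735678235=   -  539213407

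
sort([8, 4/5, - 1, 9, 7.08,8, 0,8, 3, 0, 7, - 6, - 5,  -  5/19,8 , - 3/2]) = [ - 6,  -  5, - 3/2, - 1, - 5/19,0,0, 4/5, 3, 7, 7.08,  8,  8,8, 8, 9]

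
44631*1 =44631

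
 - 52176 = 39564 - 91740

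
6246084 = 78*80078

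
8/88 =1/11 = 0.09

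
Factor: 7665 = 3^1*5^1*7^1 * 73^1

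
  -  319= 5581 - 5900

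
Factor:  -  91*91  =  -8281  =  -  7^2*13^2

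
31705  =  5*6341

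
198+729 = 927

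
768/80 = 48/5 = 9.60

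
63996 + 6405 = 70401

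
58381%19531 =19319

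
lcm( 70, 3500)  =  3500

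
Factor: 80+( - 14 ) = 66 = 2^1*3^1*11^1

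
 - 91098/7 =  - 13014=-13014.00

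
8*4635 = 37080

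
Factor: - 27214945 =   -  5^1 * 5442989^1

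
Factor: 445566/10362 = 43 = 43^1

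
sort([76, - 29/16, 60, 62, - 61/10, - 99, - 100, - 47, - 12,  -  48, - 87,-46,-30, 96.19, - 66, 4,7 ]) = [-100, - 99, - 87, - 66, - 48, - 47, - 46, -30,  -  12, - 61/10, - 29/16, 4,7, 60, 62, 76, 96.19 ] 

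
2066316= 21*98396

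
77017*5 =385085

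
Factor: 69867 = 3^2  *7^1 * 1109^1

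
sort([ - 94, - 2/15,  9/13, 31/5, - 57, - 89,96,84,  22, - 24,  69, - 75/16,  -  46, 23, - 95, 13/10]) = [  -  95, - 94, - 89, - 57,-46, - 24, - 75/16,-2/15  ,  9/13, 13/10,31/5, 22,23, 69, 84 , 96]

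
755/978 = 755/978= 0.77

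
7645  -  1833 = 5812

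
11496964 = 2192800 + 9304164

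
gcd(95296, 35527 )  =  1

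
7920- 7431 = 489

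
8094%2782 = 2530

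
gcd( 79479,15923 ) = 1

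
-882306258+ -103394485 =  - 985700743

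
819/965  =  819/965 = 0.85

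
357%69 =12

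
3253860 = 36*90385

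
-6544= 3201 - 9745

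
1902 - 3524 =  - 1622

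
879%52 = 47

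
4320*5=21600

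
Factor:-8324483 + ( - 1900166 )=-10224649^1 = -  10224649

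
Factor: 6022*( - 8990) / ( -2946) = 2^1 * 3^( - 1)*5^1*29^1 *31^1 * 491^( - 1 )*3011^1 = 27068890/1473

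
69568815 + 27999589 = 97568404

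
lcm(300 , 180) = 900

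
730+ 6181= 6911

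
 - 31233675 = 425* ( - 73491)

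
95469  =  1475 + 93994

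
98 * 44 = 4312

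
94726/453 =94726/453 = 209.11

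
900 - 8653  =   - 7753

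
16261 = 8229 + 8032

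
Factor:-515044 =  - 2^2*128761^1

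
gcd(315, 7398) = 9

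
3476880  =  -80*( - 43461)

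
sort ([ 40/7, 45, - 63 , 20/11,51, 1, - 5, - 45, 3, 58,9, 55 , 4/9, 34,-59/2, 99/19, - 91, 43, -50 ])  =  [ - 91, - 63, - 50, -45,-59/2,-5,4/9, 1,20/11, 3, 99/19, 40/7, 9,34, 43,45 , 51, 55, 58]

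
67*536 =35912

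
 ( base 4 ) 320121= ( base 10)3609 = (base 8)7031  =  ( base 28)4GP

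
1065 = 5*213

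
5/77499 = 5/77499 = 0.00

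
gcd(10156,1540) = 4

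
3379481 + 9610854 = 12990335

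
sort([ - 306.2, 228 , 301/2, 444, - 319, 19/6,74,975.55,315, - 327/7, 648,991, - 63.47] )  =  [  -  319, - 306.2, - 63.47, - 327/7, 19/6,74 , 301/2,228,315,444 , 648, 975.55,991]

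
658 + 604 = 1262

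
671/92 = 7 + 27/92= 7.29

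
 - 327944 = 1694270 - 2022214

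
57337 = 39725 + 17612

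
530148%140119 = 109791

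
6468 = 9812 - 3344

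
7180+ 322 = 7502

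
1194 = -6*(-199 ) 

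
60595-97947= -37352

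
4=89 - 85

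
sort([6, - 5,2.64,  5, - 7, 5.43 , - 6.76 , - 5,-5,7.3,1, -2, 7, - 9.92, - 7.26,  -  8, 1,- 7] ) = [ - 9.92, - 8, - 7.26 ,- 7, - 7, - 6.76 , - 5, - 5, - 5, - 2,1,1,  2.64, 5, 5.43,6, 7,7.3]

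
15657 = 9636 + 6021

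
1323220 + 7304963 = 8628183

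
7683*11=84513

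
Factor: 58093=7^1 *43^1*193^1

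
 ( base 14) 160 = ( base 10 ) 280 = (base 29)9j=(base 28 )A0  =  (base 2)100011000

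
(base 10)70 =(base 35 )20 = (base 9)77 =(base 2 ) 1000110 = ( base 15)4A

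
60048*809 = 48578832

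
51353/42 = 51353/42= 1222.69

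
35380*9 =318420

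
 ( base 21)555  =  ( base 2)100100001011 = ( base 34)203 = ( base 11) 1815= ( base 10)2315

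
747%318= 111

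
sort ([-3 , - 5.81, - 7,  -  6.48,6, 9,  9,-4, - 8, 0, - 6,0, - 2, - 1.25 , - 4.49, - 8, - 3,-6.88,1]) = [ - 8, -8 , - 7,-6.88,-6.48, - 6, - 5.81,  -  4.49,-4, - 3, - 3, - 2, - 1.25, 0, 0,1,  6,9,9]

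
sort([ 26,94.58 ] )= [ 26, 94.58 ] 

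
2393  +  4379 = 6772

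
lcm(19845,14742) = 515970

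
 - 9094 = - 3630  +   - 5464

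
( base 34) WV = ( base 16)45f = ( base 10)1119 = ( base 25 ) 1jj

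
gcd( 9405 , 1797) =3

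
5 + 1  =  6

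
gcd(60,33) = 3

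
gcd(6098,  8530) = 2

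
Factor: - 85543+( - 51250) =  - 29^1 * 53^1*89^1 = - 136793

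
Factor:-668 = -2^2*167^1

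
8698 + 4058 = 12756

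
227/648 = 227/648 = 0.35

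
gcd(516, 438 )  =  6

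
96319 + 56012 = 152331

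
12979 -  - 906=13885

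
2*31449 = 62898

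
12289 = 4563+7726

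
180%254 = 180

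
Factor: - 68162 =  - 2^1*173^1*197^1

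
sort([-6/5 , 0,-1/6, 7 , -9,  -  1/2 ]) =[ - 9, -6/5,-1/2,-1/6, 0,7]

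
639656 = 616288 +23368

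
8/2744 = 1/343=0.00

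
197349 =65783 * 3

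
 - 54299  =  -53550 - 749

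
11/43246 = 11/43246 = 0.00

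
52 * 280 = 14560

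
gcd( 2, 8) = 2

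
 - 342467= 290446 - 632913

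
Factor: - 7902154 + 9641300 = 1739146 = 2^1*19^1 * 45767^1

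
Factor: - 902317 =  - 13^1 * 31^1*2239^1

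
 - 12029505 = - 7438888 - 4590617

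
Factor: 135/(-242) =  - 2^( - 1)*3^3*5^1*11^(-2 )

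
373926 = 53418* 7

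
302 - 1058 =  - 756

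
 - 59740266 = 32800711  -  92540977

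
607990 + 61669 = 669659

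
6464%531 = 92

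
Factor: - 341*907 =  - 11^1 * 31^1* 907^1 = - 309287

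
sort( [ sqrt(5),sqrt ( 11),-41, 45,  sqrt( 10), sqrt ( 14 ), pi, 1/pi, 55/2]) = [  -  41, 1/pi, sqrt(5), pi, sqrt( 10), sqrt( 11), sqrt( 14), 55/2,45 ]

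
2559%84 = 39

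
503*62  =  31186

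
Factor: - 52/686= - 2^1*7^( - 3)*13^1 = - 26/343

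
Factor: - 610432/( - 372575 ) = 2^7* 5^( - 2)*7^( - 1)*19^1*251^1 * 2129^(  -  1 ) 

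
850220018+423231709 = 1273451727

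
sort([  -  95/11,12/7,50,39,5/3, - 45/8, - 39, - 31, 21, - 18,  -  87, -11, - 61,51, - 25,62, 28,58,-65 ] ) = [ - 87, - 65, - 61, - 39, - 31, - 25,- 18, - 11, - 95/11, - 45/8, 5/3,12/7,21, 28,  39,50,51, 58,  62 ]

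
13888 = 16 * 868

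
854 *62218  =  53134172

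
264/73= 3+45/73 = 3.62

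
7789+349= 8138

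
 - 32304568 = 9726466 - 42031034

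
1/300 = 1/300 = 0.00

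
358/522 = 179/261 = 0.69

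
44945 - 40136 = 4809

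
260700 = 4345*60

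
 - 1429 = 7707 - 9136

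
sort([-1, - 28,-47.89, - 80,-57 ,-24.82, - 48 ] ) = [ - 80,-57,  -  48,-47.89, - 28, - 24.82 ,-1 ] 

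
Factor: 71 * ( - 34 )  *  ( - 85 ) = 2^1* 5^1*17^2*71^1 = 205190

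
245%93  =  59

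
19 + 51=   70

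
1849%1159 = 690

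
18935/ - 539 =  - 36 + 67/77= - 35.13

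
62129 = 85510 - 23381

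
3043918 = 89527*34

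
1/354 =1/354 = 0.00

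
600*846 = 507600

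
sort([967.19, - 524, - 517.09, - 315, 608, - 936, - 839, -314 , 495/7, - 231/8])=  [ - 936, - 839,-524, - 517.09 , - 315,-314, -231/8, 495/7,608,  967.19 ]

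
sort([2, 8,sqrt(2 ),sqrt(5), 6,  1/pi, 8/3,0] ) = [ 0,1/pi, sqrt(2),2 , sqrt(5), 8/3,6,8]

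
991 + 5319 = 6310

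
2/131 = 2/131= 0.02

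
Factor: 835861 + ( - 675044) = 160817  =  160817^1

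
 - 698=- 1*698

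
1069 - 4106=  - 3037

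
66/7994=33/3997 = 0.01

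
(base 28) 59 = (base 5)1044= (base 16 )95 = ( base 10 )149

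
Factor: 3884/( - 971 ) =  - 2^2= -4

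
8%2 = 0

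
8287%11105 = 8287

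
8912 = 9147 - 235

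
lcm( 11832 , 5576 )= 485112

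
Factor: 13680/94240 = 2^( - 1 )*3^2 * 31^( - 1) = 9/62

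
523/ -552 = -523/552 = -  0.95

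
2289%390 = 339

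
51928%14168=9424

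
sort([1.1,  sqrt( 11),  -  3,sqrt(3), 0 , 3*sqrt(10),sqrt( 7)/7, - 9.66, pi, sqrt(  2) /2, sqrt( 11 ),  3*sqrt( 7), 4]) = [ -9.66, - 3,  0,sqrt ( 7)/7,sqrt(2)/2,1.1,sqrt ( 3),pi,sqrt(11 ),sqrt( 11),4  ,  3*sqrt( 7),3*sqrt( 10) ]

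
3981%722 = 371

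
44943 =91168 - 46225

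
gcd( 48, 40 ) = 8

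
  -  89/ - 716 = 89/716 = 0.12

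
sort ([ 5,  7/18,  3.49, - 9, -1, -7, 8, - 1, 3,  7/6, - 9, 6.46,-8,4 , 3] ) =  [-9,  -  9,-8 , - 7 , - 1, - 1, 7/18,  7/6, 3,3, 3.49,4, 5, 6.46, 8 ]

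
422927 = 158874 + 264053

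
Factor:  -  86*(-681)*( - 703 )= - 41171898 =-2^1*3^1*19^1 * 37^1 *43^1*227^1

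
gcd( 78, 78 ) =78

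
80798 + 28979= 109777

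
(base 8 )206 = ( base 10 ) 134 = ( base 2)10000110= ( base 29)4I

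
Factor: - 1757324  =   - 2^2* 17^1*43^1*601^1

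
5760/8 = 720 = 720.00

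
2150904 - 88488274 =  - 86337370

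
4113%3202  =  911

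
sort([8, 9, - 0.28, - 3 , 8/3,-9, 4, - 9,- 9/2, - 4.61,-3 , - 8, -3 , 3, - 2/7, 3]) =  [ - 9, - 9, - 8, - 4.61 , - 9/2,  -  3, - 3, - 3, - 2/7, - 0.28,8/3, 3,3, 4, 8,9] 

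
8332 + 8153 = 16485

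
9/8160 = 3/2720 = 0.00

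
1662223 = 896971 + 765252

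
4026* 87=350262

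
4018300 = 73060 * 55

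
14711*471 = 6928881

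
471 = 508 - 37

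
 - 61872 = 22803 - 84675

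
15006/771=5002/257=19.46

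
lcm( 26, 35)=910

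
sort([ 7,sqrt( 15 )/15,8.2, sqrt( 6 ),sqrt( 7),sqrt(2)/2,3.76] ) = [ sqrt( 15 ) /15,sqrt( 2 )/2, sqrt(6), sqrt (7 ), 3.76, 7, 8.2 ]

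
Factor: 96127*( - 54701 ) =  - 19^1*97^1*991^1*2879^1 = - 5258243027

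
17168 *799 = 13717232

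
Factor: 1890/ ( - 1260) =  - 2^(-1) * 3^1  =  -3/2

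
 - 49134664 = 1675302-50809966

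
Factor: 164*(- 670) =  - 2^3*5^1*41^1*67^1 = - 109880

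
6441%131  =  22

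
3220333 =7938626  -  4718293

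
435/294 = 1 + 47/98 = 1.48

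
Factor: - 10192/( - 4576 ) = 49/22 = 2^ (-1 )*7^2*11^(-1 ) 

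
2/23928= 1/11964 = 0.00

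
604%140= 44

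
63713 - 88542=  - 24829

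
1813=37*49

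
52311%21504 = 9303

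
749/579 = 749/579  =  1.29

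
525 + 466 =991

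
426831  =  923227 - 496396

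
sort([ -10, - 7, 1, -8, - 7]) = [ - 10, - 8, - 7, - 7,1]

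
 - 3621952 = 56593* ( - 64)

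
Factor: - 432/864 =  - 2^( - 1) = - 1/2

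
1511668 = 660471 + 851197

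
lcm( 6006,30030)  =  30030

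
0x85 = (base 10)133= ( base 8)205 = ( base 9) 157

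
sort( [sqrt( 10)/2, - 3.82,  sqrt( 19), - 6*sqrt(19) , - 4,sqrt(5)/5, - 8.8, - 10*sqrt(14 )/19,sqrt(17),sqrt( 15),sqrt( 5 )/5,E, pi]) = [-6*sqrt(19), - 8.8,-4, - 3.82, - 10*sqrt( 14)/19,sqrt( 5 )/5,sqrt( 5) /5, sqrt( 10)/2,E,pi, sqrt(15 ),sqrt( 17), sqrt( 19 ) ] 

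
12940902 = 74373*174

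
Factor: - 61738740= - 2^2 * 3^3*5^1*7^1*16333^1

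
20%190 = 20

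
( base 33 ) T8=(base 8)1705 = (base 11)7A8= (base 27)18k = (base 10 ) 965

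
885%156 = 105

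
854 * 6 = 5124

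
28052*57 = 1598964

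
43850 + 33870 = 77720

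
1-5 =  - 4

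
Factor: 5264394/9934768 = 2^( - 3 )*3^1*83^( - 1 )*7481^ ( - 1)*877399^1  =  2632197/4967384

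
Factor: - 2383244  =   - 2^2*37^1*16103^1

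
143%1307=143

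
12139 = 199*61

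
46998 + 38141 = 85139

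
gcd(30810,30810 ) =30810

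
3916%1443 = 1030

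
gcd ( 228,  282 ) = 6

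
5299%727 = 210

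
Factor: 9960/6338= 2^2*3^1 * 5^1*83^1*3169^( - 1 ) = 4980/3169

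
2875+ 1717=4592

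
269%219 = 50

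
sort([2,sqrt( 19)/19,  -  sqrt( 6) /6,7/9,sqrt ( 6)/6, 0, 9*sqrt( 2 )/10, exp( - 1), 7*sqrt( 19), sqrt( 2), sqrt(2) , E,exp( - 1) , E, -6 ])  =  [  -  6 ,-sqrt( 6)/6, 0, sqrt( 19 ) /19, exp( - 1), exp( - 1 ), sqrt(6)/6, 7/9,  9*sqrt(2 )/10, sqrt( 2), sqrt( 2), 2, E,E, 7*sqrt( 19)]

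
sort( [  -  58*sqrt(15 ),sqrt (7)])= [ - 58*sqrt ( 15),sqrt(7 ) ]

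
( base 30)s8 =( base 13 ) 503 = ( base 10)848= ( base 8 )1520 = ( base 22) 1gc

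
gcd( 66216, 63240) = 744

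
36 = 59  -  23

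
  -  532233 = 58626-590859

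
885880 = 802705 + 83175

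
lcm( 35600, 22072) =1103600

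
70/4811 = 70/4811 =0.01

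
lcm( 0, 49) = 0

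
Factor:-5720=  -  2^3*5^1*11^1 * 13^1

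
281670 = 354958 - 73288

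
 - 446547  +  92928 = - 353619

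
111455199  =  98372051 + 13083148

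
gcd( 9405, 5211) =9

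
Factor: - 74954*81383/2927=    - 6099981382/2927 =- 2^1*11^1*97^1*839^1*2927^( - 1 )*3407^1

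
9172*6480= 59434560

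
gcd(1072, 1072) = 1072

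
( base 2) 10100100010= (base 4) 110202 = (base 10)1314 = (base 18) 410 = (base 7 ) 3555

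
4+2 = 6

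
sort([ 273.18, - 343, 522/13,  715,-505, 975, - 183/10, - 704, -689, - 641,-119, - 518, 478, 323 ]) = [- 704, - 689, - 641,  -  518, - 505, - 343 , - 119,- 183/10,522/13 , 273.18,323,478 , 715,  975 ] 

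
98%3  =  2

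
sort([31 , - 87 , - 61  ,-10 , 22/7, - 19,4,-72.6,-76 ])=[ - 87, - 76, - 72.6, - 61, - 19, - 10,  22/7, 4,  31 ]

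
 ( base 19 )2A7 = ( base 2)1110010111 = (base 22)1JH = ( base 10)919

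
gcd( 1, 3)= 1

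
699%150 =99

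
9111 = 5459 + 3652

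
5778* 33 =190674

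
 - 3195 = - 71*45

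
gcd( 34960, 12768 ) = 304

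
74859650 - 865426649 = - 790566999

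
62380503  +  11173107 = 73553610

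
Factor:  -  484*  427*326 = - 67373768 = - 2^3*7^1 *11^2*61^1*163^1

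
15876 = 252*63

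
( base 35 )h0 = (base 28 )L7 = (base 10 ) 595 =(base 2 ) 1001010011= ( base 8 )1123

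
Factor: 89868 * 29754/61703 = 2^3*3^4*19^1*29^1 * 7489^1 * 61703^(-1 ) =2673932472/61703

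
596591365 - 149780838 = 446810527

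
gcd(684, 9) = 9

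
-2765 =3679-6444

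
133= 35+98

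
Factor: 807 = 3^1 * 269^1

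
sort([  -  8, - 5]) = [ - 8, - 5 ] 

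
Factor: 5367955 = 5^1*71^1*15121^1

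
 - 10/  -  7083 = 10/7083 = 0.00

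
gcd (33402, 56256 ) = 1758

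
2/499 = 2/499 = 0.00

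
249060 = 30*8302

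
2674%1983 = 691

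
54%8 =6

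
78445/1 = 78445 = 78445.00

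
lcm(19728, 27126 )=217008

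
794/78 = 10 + 7/39 = 10.18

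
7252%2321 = 289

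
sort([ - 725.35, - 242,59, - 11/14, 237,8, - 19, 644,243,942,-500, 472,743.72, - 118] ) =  [ - 725.35, - 500, - 242, - 118, - 19, - 11/14, 8,  59,237, 243, 472 , 644, 743.72, 942] 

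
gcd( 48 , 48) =48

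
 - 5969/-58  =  5969/58=102.91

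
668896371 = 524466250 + 144430121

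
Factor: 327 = 3^1*109^1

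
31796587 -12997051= 18799536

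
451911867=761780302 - 309868435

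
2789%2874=2789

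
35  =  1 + 34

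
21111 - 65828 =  - 44717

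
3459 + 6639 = 10098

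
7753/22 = 7753/22 = 352.41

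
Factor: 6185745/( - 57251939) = - 3^2*5^1*101^1*1361^1 * 57251939^ ( - 1 ) 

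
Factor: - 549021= -3^1*11^1*127^1 * 131^1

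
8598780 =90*95542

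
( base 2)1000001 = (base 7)122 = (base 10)65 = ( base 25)2f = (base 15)45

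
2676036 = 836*3201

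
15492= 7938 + 7554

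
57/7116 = 19/2372 = 0.01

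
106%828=106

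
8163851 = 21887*373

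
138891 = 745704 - 606813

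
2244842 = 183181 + 2061661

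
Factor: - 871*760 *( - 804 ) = 2^5*3^1* 5^1*13^1 *19^1 * 67^2= 532215840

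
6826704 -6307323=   519381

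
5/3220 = 1/644 = 0.00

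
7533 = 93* 81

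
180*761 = 136980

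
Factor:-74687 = - 74687^1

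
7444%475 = 319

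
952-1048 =-96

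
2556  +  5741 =8297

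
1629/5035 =1629/5035=0.32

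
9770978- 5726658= 4044320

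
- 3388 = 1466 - 4854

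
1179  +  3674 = 4853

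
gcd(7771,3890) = 1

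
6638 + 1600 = 8238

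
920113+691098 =1611211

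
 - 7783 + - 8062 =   -  15845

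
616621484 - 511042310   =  105579174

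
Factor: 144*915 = 131760 =2^4*3^3  *5^1*61^1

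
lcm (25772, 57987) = 231948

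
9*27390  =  246510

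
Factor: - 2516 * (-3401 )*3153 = 26979956148 = 2^2*3^1*17^1*19^1*37^1*  179^1*1051^1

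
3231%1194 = 843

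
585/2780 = 117/556 = 0.21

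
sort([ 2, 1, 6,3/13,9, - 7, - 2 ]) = [ - 7, - 2,3/13, 1,  2 , 6,9 ]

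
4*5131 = 20524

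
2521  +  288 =2809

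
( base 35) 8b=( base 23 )CF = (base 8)443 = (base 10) 291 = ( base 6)1203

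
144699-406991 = -262292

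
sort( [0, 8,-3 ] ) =[ - 3, 0,8] 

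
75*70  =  5250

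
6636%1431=912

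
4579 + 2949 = 7528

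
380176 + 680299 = 1060475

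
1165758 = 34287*34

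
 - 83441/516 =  - 83441/516= -  161.71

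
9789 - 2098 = 7691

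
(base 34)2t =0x61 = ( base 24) 41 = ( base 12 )81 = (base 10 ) 97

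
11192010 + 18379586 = 29571596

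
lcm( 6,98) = 294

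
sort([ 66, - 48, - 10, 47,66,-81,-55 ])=[ - 81, - 55, - 48, - 10,47,  66, 66 ] 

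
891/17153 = 891/17153 = 0.05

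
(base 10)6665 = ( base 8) 15011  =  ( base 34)5q1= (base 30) 7C5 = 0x1a09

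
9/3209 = 9/3209  =  0.00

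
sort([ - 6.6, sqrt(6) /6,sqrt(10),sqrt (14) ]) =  [ - 6.6,sqrt(6 )/6, sqrt( 10) , sqrt(14) ] 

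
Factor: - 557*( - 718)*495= 197963370 = 2^1*3^2*5^1*11^1*359^1*557^1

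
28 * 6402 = 179256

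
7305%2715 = 1875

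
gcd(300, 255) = 15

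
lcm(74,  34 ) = 1258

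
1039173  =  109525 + 929648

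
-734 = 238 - 972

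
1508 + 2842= 4350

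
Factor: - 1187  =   - 1187^1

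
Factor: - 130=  - 2^1*5^1*13^1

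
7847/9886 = 7847/9886 = 0.79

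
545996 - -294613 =840609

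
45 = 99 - 54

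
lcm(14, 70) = 70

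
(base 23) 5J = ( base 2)10000110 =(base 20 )6e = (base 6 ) 342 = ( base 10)134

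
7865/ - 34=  - 7865/34= -231.32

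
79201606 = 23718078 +55483528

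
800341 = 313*2557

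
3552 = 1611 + 1941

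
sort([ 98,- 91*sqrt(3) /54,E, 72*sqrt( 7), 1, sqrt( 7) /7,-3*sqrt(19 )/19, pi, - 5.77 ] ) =[ - 5.77, - 91 * sqrt(3) /54,-3*sqrt ( 19)/19, sqrt( 7 ) /7 , 1, E, pi,98 , 72*sqrt( 7)]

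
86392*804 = 69459168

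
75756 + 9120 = 84876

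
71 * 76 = 5396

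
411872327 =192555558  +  219316769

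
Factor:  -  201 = -3^1*67^1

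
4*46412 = 185648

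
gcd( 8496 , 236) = 236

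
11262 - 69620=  - 58358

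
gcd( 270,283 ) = 1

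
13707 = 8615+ 5092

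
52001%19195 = 13611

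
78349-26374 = 51975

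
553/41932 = 553/41932 = 0.01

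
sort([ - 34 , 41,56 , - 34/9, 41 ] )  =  [- 34, -34/9,  41,41, 56 ] 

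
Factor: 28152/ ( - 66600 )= -391/925= - 5^( - 2 )*17^1*23^1 * 37^( - 1) 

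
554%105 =29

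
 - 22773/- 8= 22773/8= 2846.62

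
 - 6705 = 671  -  7376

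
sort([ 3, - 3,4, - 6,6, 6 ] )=[ - 6, - 3,3 , 4 , 6, 6 ]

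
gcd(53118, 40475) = 1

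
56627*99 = 5606073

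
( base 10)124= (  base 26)4k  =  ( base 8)174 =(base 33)3P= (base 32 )3S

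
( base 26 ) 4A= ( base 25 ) 4E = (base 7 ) 222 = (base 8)162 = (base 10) 114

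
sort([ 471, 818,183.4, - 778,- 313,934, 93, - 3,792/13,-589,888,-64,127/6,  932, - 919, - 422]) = [ - 919,-778 , - 589,- 422,-313, - 64,-3,127/6, 792/13,93, 183.4,471,818, 888,932,934 ]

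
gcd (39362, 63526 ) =2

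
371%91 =7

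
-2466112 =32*(-77066 ) 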